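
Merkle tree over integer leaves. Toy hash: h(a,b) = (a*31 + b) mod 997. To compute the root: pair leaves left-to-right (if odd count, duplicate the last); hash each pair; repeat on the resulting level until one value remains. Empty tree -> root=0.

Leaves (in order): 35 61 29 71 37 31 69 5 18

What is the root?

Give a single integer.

Answer: 915

Derivation:
L0: [35, 61, 29, 71, 37, 31, 69, 5, 18]
L1: h(35,61)=(35*31+61)%997=149 h(29,71)=(29*31+71)%997=970 h(37,31)=(37*31+31)%997=181 h(69,5)=(69*31+5)%997=150 h(18,18)=(18*31+18)%997=576 -> [149, 970, 181, 150, 576]
L2: h(149,970)=(149*31+970)%997=604 h(181,150)=(181*31+150)%997=776 h(576,576)=(576*31+576)%997=486 -> [604, 776, 486]
L3: h(604,776)=(604*31+776)%997=557 h(486,486)=(486*31+486)%997=597 -> [557, 597]
L4: h(557,597)=(557*31+597)%997=915 -> [915]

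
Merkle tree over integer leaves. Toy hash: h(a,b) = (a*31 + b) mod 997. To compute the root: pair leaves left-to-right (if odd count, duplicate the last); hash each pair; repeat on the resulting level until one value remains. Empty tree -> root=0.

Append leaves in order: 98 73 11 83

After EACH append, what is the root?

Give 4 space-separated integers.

After append 98 (leaves=[98]):
  L0: [98]
  root=98
After append 73 (leaves=[98, 73]):
  L0: [98, 73]
  L1: h(98,73)=(98*31+73)%997=120 -> [120]
  root=120
After append 11 (leaves=[98, 73, 11]):
  L0: [98, 73, 11]
  L1: h(98,73)=(98*31+73)%997=120 h(11,11)=(11*31+11)%997=352 -> [120, 352]
  L2: h(120,352)=(120*31+352)%997=84 -> [84]
  root=84
After append 83 (leaves=[98, 73, 11, 83]):
  L0: [98, 73, 11, 83]
  L1: h(98,73)=(98*31+73)%997=120 h(11,83)=(11*31+83)%997=424 -> [120, 424]
  L2: h(120,424)=(120*31+424)%997=156 -> [156]
  root=156

Answer: 98 120 84 156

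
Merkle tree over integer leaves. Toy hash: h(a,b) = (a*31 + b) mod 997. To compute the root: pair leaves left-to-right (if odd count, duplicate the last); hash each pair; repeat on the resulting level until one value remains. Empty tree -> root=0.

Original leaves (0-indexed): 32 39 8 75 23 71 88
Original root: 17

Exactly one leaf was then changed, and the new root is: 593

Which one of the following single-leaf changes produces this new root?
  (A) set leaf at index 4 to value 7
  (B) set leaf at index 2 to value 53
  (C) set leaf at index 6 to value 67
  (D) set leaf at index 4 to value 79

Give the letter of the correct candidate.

Original leaves: [32, 39, 8, 75, 23, 71, 88]
Target new root: 593
Try each candidate change and compute the resulting root:
Candidate A: set leaf[4] = 7 -> leaves = [32, 39, 8, 75, 7, 71, 88]
  L0: [32, 39, 8, 75, 7, 71, 88]
  L1: h(32,39)=(32*31+39)%997=34 h(8,75)=(8*31+75)%997=323 h(7,71)=(7*31+71)%997=288 h(88,88)=(88*31+88)%997=822 -> [34, 323, 288, 822]
  L2: h(34,323)=(34*31+323)%997=380 h(288,822)=(288*31+822)%997=777 -> [380, 777]
  L3: h(380,777)=(380*31+777)%997=593 -> [593]
  root = 593 == target 593  ** MATCH **
Candidate B: set leaf[2] = 53 -> leaves = [32, 39, 53, 75, 23, 71, 88]
  L0: [32, 39, 53, 75, 23, 71, 88]
  L1: h(32,39)=(32*31+39)%997=34 h(53,75)=(53*31+75)%997=721 h(23,71)=(23*31+71)%997=784 h(88,88)=(88*31+88)%997=822 -> [34, 721, 784, 822]
  L2: h(34,721)=(34*31+721)%997=778 h(784,822)=(784*31+822)%997=201 -> [778, 201]
  L3: h(778,201)=(778*31+201)%997=391 -> [391]
  root = 391 != target 593
Candidate C: set leaf[6] = 67 -> leaves = [32, 39, 8, 75, 23, 71, 67]
  L0: [32, 39, 8, 75, 23, 71, 67]
  L1: h(32,39)=(32*31+39)%997=34 h(8,75)=(8*31+75)%997=323 h(23,71)=(23*31+71)%997=784 h(67,67)=(67*31+67)%997=150 -> [34, 323, 784, 150]
  L2: h(34,323)=(34*31+323)%997=380 h(784,150)=(784*31+150)%997=526 -> [380, 526]
  L3: h(380,526)=(380*31+526)%997=342 -> [342]
  root = 342 != target 593
Candidate D: set leaf[4] = 79 -> leaves = [32, 39, 8, 75, 79, 71, 88]
  L0: [32, 39, 8, 75, 79, 71, 88]
  L1: h(32,39)=(32*31+39)%997=34 h(8,75)=(8*31+75)%997=323 h(79,71)=(79*31+71)%997=526 h(88,88)=(88*31+88)%997=822 -> [34, 323, 526, 822]
  L2: h(34,323)=(34*31+323)%997=380 h(526,822)=(526*31+822)%997=179 -> [380, 179]
  L3: h(380,179)=(380*31+179)%997=992 -> [992]
  root = 992 != target 593
Candidate A produces the target root.

Answer: A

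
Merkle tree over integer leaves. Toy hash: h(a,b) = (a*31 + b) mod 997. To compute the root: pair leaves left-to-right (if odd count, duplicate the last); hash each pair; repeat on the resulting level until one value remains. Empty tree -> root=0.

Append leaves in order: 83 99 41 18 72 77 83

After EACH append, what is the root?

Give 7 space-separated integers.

Answer: 83 678 396 373 546 706 56

Derivation:
After append 83 (leaves=[83]):
  L0: [83]
  root=83
After append 99 (leaves=[83, 99]):
  L0: [83, 99]
  L1: h(83,99)=(83*31+99)%997=678 -> [678]
  root=678
After append 41 (leaves=[83, 99, 41]):
  L0: [83, 99, 41]
  L1: h(83,99)=(83*31+99)%997=678 h(41,41)=(41*31+41)%997=315 -> [678, 315]
  L2: h(678,315)=(678*31+315)%997=396 -> [396]
  root=396
After append 18 (leaves=[83, 99, 41, 18]):
  L0: [83, 99, 41, 18]
  L1: h(83,99)=(83*31+99)%997=678 h(41,18)=(41*31+18)%997=292 -> [678, 292]
  L2: h(678,292)=(678*31+292)%997=373 -> [373]
  root=373
After append 72 (leaves=[83, 99, 41, 18, 72]):
  L0: [83, 99, 41, 18, 72]
  L1: h(83,99)=(83*31+99)%997=678 h(41,18)=(41*31+18)%997=292 h(72,72)=(72*31+72)%997=310 -> [678, 292, 310]
  L2: h(678,292)=(678*31+292)%997=373 h(310,310)=(310*31+310)%997=947 -> [373, 947]
  L3: h(373,947)=(373*31+947)%997=546 -> [546]
  root=546
After append 77 (leaves=[83, 99, 41, 18, 72, 77]):
  L0: [83, 99, 41, 18, 72, 77]
  L1: h(83,99)=(83*31+99)%997=678 h(41,18)=(41*31+18)%997=292 h(72,77)=(72*31+77)%997=315 -> [678, 292, 315]
  L2: h(678,292)=(678*31+292)%997=373 h(315,315)=(315*31+315)%997=110 -> [373, 110]
  L3: h(373,110)=(373*31+110)%997=706 -> [706]
  root=706
After append 83 (leaves=[83, 99, 41, 18, 72, 77, 83]):
  L0: [83, 99, 41, 18, 72, 77, 83]
  L1: h(83,99)=(83*31+99)%997=678 h(41,18)=(41*31+18)%997=292 h(72,77)=(72*31+77)%997=315 h(83,83)=(83*31+83)%997=662 -> [678, 292, 315, 662]
  L2: h(678,292)=(678*31+292)%997=373 h(315,662)=(315*31+662)%997=457 -> [373, 457]
  L3: h(373,457)=(373*31+457)%997=56 -> [56]
  root=56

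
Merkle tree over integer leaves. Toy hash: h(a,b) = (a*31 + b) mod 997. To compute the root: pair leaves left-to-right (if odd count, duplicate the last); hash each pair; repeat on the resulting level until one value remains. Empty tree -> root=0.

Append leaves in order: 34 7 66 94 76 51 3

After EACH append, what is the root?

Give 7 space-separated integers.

After append 34 (leaves=[34]):
  L0: [34]
  root=34
After append 7 (leaves=[34, 7]):
  L0: [34, 7]
  L1: h(34,7)=(34*31+7)%997=64 -> [64]
  root=64
After append 66 (leaves=[34, 7, 66]):
  L0: [34, 7, 66]
  L1: h(34,7)=(34*31+7)%997=64 h(66,66)=(66*31+66)%997=118 -> [64, 118]
  L2: h(64,118)=(64*31+118)%997=108 -> [108]
  root=108
After append 94 (leaves=[34, 7, 66, 94]):
  L0: [34, 7, 66, 94]
  L1: h(34,7)=(34*31+7)%997=64 h(66,94)=(66*31+94)%997=146 -> [64, 146]
  L2: h(64,146)=(64*31+146)%997=136 -> [136]
  root=136
After append 76 (leaves=[34, 7, 66, 94, 76]):
  L0: [34, 7, 66, 94, 76]
  L1: h(34,7)=(34*31+7)%997=64 h(66,94)=(66*31+94)%997=146 h(76,76)=(76*31+76)%997=438 -> [64, 146, 438]
  L2: h(64,146)=(64*31+146)%997=136 h(438,438)=(438*31+438)%997=58 -> [136, 58]
  L3: h(136,58)=(136*31+58)%997=286 -> [286]
  root=286
After append 51 (leaves=[34, 7, 66, 94, 76, 51]):
  L0: [34, 7, 66, 94, 76, 51]
  L1: h(34,7)=(34*31+7)%997=64 h(66,94)=(66*31+94)%997=146 h(76,51)=(76*31+51)%997=413 -> [64, 146, 413]
  L2: h(64,146)=(64*31+146)%997=136 h(413,413)=(413*31+413)%997=255 -> [136, 255]
  L3: h(136,255)=(136*31+255)%997=483 -> [483]
  root=483
After append 3 (leaves=[34, 7, 66, 94, 76, 51, 3]):
  L0: [34, 7, 66, 94, 76, 51, 3]
  L1: h(34,7)=(34*31+7)%997=64 h(66,94)=(66*31+94)%997=146 h(76,51)=(76*31+51)%997=413 h(3,3)=(3*31+3)%997=96 -> [64, 146, 413, 96]
  L2: h(64,146)=(64*31+146)%997=136 h(413,96)=(413*31+96)%997=935 -> [136, 935]
  L3: h(136,935)=(136*31+935)%997=166 -> [166]
  root=166

Answer: 34 64 108 136 286 483 166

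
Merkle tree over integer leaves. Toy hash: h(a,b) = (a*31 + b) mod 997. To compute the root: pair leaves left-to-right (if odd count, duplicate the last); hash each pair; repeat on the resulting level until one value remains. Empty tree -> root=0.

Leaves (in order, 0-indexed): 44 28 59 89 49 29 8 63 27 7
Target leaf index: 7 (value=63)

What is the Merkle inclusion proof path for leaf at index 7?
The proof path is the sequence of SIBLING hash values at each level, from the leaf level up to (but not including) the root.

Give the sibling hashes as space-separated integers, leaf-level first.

L0 (leaves): [44, 28, 59, 89, 49, 29, 8, 63, 27, 7], target index=7
L1: h(44,28)=(44*31+28)%997=395 [pair 0] h(59,89)=(59*31+89)%997=921 [pair 1] h(49,29)=(49*31+29)%997=551 [pair 2] h(8,63)=(8*31+63)%997=311 [pair 3] h(27,7)=(27*31+7)%997=844 [pair 4] -> [395, 921, 551, 311, 844]
  Sibling for proof at L0: 8
L2: h(395,921)=(395*31+921)%997=205 [pair 0] h(551,311)=(551*31+311)%997=443 [pair 1] h(844,844)=(844*31+844)%997=89 [pair 2] -> [205, 443, 89]
  Sibling for proof at L1: 551
L3: h(205,443)=(205*31+443)%997=816 [pair 0] h(89,89)=(89*31+89)%997=854 [pair 1] -> [816, 854]
  Sibling for proof at L2: 205
L4: h(816,854)=(816*31+854)%997=228 [pair 0] -> [228]
  Sibling for proof at L3: 854
Root: 228
Proof path (sibling hashes from leaf to root): [8, 551, 205, 854]

Answer: 8 551 205 854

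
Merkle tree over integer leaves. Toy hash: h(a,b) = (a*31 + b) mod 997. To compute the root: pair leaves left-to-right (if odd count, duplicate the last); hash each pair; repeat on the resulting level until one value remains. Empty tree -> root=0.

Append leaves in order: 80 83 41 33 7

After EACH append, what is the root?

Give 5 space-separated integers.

After append 80 (leaves=[80]):
  L0: [80]
  root=80
After append 83 (leaves=[80, 83]):
  L0: [80, 83]
  L1: h(80,83)=(80*31+83)%997=569 -> [569]
  root=569
After append 41 (leaves=[80, 83, 41]):
  L0: [80, 83, 41]
  L1: h(80,83)=(80*31+83)%997=569 h(41,41)=(41*31+41)%997=315 -> [569, 315]
  L2: h(569,315)=(569*31+315)%997=8 -> [8]
  root=8
After append 33 (leaves=[80, 83, 41, 33]):
  L0: [80, 83, 41, 33]
  L1: h(80,83)=(80*31+83)%997=569 h(41,33)=(41*31+33)%997=307 -> [569, 307]
  L2: h(569,307)=(569*31+307)%997=0 -> [0]
  root=0
After append 7 (leaves=[80, 83, 41, 33, 7]):
  L0: [80, 83, 41, 33, 7]
  L1: h(80,83)=(80*31+83)%997=569 h(41,33)=(41*31+33)%997=307 h(7,7)=(7*31+7)%997=224 -> [569, 307, 224]
  L2: h(569,307)=(569*31+307)%997=0 h(224,224)=(224*31+224)%997=189 -> [0, 189]
  L3: h(0,189)=(0*31+189)%997=189 -> [189]
  root=189

Answer: 80 569 8 0 189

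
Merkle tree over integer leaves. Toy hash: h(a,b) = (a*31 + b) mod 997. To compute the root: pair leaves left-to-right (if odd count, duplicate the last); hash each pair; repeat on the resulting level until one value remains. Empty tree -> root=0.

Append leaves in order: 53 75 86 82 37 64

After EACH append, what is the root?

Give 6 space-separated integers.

After append 53 (leaves=[53]):
  L0: [53]
  root=53
After append 75 (leaves=[53, 75]):
  L0: [53, 75]
  L1: h(53,75)=(53*31+75)%997=721 -> [721]
  root=721
After append 86 (leaves=[53, 75, 86]):
  L0: [53, 75, 86]
  L1: h(53,75)=(53*31+75)%997=721 h(86,86)=(86*31+86)%997=758 -> [721, 758]
  L2: h(721,758)=(721*31+758)%997=178 -> [178]
  root=178
After append 82 (leaves=[53, 75, 86, 82]):
  L0: [53, 75, 86, 82]
  L1: h(53,75)=(53*31+75)%997=721 h(86,82)=(86*31+82)%997=754 -> [721, 754]
  L2: h(721,754)=(721*31+754)%997=174 -> [174]
  root=174
After append 37 (leaves=[53, 75, 86, 82, 37]):
  L0: [53, 75, 86, 82, 37]
  L1: h(53,75)=(53*31+75)%997=721 h(86,82)=(86*31+82)%997=754 h(37,37)=(37*31+37)%997=187 -> [721, 754, 187]
  L2: h(721,754)=(721*31+754)%997=174 h(187,187)=(187*31+187)%997=2 -> [174, 2]
  L3: h(174,2)=(174*31+2)%997=411 -> [411]
  root=411
After append 64 (leaves=[53, 75, 86, 82, 37, 64]):
  L0: [53, 75, 86, 82, 37, 64]
  L1: h(53,75)=(53*31+75)%997=721 h(86,82)=(86*31+82)%997=754 h(37,64)=(37*31+64)%997=214 -> [721, 754, 214]
  L2: h(721,754)=(721*31+754)%997=174 h(214,214)=(214*31+214)%997=866 -> [174, 866]
  L3: h(174,866)=(174*31+866)%997=278 -> [278]
  root=278

Answer: 53 721 178 174 411 278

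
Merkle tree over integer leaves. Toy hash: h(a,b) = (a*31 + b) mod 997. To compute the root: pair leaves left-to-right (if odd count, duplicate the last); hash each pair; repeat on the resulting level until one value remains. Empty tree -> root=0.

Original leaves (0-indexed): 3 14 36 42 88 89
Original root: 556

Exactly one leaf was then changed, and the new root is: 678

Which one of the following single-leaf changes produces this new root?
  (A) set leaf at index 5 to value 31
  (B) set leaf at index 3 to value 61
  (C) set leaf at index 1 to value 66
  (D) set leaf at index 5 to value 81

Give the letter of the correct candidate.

Original leaves: [3, 14, 36, 42, 88, 89]
Target new root: 678
Try each candidate change and compute the resulting root:
Candidate A: set leaf[5] = 31 -> leaves = [3, 14, 36, 42, 88, 31]
  L0: [3, 14, 36, 42, 88, 31]
  L1: h(3,14)=(3*31+14)%997=107 h(36,42)=(36*31+42)%997=161 h(88,31)=(88*31+31)%997=765 -> [107, 161, 765]
  L2: h(107,161)=(107*31+161)%997=487 h(765,765)=(765*31+765)%997=552 -> [487, 552]
  L3: h(487,552)=(487*31+552)%997=694 -> [694]
  root = 694 != target 678
Candidate B: set leaf[3] = 61 -> leaves = [3, 14, 36, 61, 88, 89]
  L0: [3, 14, 36, 61, 88, 89]
  L1: h(3,14)=(3*31+14)%997=107 h(36,61)=(36*31+61)%997=180 h(88,89)=(88*31+89)%997=823 -> [107, 180, 823]
  L2: h(107,180)=(107*31+180)%997=506 h(823,823)=(823*31+823)%997=414 -> [506, 414]
  L3: h(506,414)=(506*31+414)%997=148 -> [148]
  root = 148 != target 678
Candidate C: set leaf[1] = 66 -> leaves = [3, 66, 36, 42, 88, 89]
  L0: [3, 66, 36, 42, 88, 89]
  L1: h(3,66)=(3*31+66)%997=159 h(36,42)=(36*31+42)%997=161 h(88,89)=(88*31+89)%997=823 -> [159, 161, 823]
  L2: h(159,161)=(159*31+161)%997=105 h(823,823)=(823*31+823)%997=414 -> [105, 414]
  L3: h(105,414)=(105*31+414)%997=678 -> [678]
  root = 678 == target 678  ** MATCH **
Candidate D: set leaf[5] = 81 -> leaves = [3, 14, 36, 42, 88, 81]
  L0: [3, 14, 36, 42, 88, 81]
  L1: h(3,14)=(3*31+14)%997=107 h(36,42)=(36*31+42)%997=161 h(88,81)=(88*31+81)%997=815 -> [107, 161, 815]
  L2: h(107,161)=(107*31+161)%997=487 h(815,815)=(815*31+815)%997=158 -> [487, 158]
  L3: h(487,158)=(487*31+158)%997=300 -> [300]
  root = 300 != target 678
Candidate C produces the target root.

Answer: C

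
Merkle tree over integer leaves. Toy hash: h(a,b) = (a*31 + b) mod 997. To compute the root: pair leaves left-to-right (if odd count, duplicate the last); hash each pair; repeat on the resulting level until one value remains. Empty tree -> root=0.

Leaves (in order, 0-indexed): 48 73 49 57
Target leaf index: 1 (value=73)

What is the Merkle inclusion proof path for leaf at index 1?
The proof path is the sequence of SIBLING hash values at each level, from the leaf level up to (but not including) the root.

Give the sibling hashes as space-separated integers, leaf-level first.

L0 (leaves): [48, 73, 49, 57], target index=1
L1: h(48,73)=(48*31+73)%997=564 [pair 0] h(49,57)=(49*31+57)%997=579 [pair 1] -> [564, 579]
  Sibling for proof at L0: 48
L2: h(564,579)=(564*31+579)%997=117 [pair 0] -> [117]
  Sibling for proof at L1: 579
Root: 117
Proof path (sibling hashes from leaf to root): [48, 579]

Answer: 48 579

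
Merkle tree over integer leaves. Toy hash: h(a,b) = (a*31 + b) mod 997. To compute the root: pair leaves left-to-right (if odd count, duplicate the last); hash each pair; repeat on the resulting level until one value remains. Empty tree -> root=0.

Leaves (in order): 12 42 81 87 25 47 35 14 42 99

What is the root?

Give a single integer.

Answer: 207

Derivation:
L0: [12, 42, 81, 87, 25, 47, 35, 14, 42, 99]
L1: h(12,42)=(12*31+42)%997=414 h(81,87)=(81*31+87)%997=604 h(25,47)=(25*31+47)%997=822 h(35,14)=(35*31+14)%997=102 h(42,99)=(42*31+99)%997=404 -> [414, 604, 822, 102, 404]
L2: h(414,604)=(414*31+604)%997=477 h(822,102)=(822*31+102)%997=659 h(404,404)=(404*31+404)%997=964 -> [477, 659, 964]
L3: h(477,659)=(477*31+659)%997=491 h(964,964)=(964*31+964)%997=938 -> [491, 938]
L4: h(491,938)=(491*31+938)%997=207 -> [207]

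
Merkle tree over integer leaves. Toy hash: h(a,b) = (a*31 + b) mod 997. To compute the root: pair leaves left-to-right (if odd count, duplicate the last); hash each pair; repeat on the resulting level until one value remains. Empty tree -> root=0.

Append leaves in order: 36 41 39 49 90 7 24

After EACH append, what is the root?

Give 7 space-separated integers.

After append 36 (leaves=[36]):
  L0: [36]
  root=36
After append 41 (leaves=[36, 41]):
  L0: [36, 41]
  L1: h(36,41)=(36*31+41)%997=160 -> [160]
  root=160
After append 39 (leaves=[36, 41, 39]):
  L0: [36, 41, 39]
  L1: h(36,41)=(36*31+41)%997=160 h(39,39)=(39*31+39)%997=251 -> [160, 251]
  L2: h(160,251)=(160*31+251)%997=226 -> [226]
  root=226
After append 49 (leaves=[36, 41, 39, 49]):
  L0: [36, 41, 39, 49]
  L1: h(36,41)=(36*31+41)%997=160 h(39,49)=(39*31+49)%997=261 -> [160, 261]
  L2: h(160,261)=(160*31+261)%997=236 -> [236]
  root=236
After append 90 (leaves=[36, 41, 39, 49, 90]):
  L0: [36, 41, 39, 49, 90]
  L1: h(36,41)=(36*31+41)%997=160 h(39,49)=(39*31+49)%997=261 h(90,90)=(90*31+90)%997=886 -> [160, 261, 886]
  L2: h(160,261)=(160*31+261)%997=236 h(886,886)=(886*31+886)%997=436 -> [236, 436]
  L3: h(236,436)=(236*31+436)%997=773 -> [773]
  root=773
After append 7 (leaves=[36, 41, 39, 49, 90, 7]):
  L0: [36, 41, 39, 49, 90, 7]
  L1: h(36,41)=(36*31+41)%997=160 h(39,49)=(39*31+49)%997=261 h(90,7)=(90*31+7)%997=803 -> [160, 261, 803]
  L2: h(160,261)=(160*31+261)%997=236 h(803,803)=(803*31+803)%997=771 -> [236, 771]
  L3: h(236,771)=(236*31+771)%997=111 -> [111]
  root=111
After append 24 (leaves=[36, 41, 39, 49, 90, 7, 24]):
  L0: [36, 41, 39, 49, 90, 7, 24]
  L1: h(36,41)=(36*31+41)%997=160 h(39,49)=(39*31+49)%997=261 h(90,7)=(90*31+7)%997=803 h(24,24)=(24*31+24)%997=768 -> [160, 261, 803, 768]
  L2: h(160,261)=(160*31+261)%997=236 h(803,768)=(803*31+768)%997=736 -> [236, 736]
  L3: h(236,736)=(236*31+736)%997=76 -> [76]
  root=76

Answer: 36 160 226 236 773 111 76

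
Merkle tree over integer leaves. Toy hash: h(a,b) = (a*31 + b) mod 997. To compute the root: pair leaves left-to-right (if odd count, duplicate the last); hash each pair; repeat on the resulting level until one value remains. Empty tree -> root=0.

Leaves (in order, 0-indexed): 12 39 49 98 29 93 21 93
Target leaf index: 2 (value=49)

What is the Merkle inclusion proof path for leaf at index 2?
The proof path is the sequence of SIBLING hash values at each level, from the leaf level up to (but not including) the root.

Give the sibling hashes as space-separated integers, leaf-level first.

L0 (leaves): [12, 39, 49, 98, 29, 93, 21, 93], target index=2
L1: h(12,39)=(12*31+39)%997=411 [pair 0] h(49,98)=(49*31+98)%997=620 [pair 1] h(29,93)=(29*31+93)%997=992 [pair 2] h(21,93)=(21*31+93)%997=744 [pair 3] -> [411, 620, 992, 744]
  Sibling for proof at L0: 98
L2: h(411,620)=(411*31+620)%997=400 [pair 0] h(992,744)=(992*31+744)%997=589 [pair 1] -> [400, 589]
  Sibling for proof at L1: 411
L3: h(400,589)=(400*31+589)%997=28 [pair 0] -> [28]
  Sibling for proof at L2: 589
Root: 28
Proof path (sibling hashes from leaf to root): [98, 411, 589]

Answer: 98 411 589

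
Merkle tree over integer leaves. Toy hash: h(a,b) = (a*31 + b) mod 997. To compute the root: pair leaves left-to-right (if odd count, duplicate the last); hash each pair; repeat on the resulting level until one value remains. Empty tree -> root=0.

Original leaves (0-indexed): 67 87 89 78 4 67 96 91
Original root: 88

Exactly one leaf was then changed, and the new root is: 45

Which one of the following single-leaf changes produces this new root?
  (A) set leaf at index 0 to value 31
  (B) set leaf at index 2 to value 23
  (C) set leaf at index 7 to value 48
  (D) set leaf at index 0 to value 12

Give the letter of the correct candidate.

Original leaves: [67, 87, 89, 78, 4, 67, 96, 91]
Target new root: 45
Try each candidate change and compute the resulting root:
Candidate A: set leaf[0] = 31 -> leaves = [31, 87, 89, 78, 4, 67, 96, 91]
  L0: [31, 87, 89, 78, 4, 67, 96, 91]
  L1: h(31,87)=(31*31+87)%997=51 h(89,78)=(89*31+78)%997=843 h(4,67)=(4*31+67)%997=191 h(96,91)=(96*31+91)%997=76 -> [51, 843, 191, 76]
  L2: h(51,843)=(51*31+843)%997=430 h(191,76)=(191*31+76)%997=15 -> [430, 15]
  L3: h(430,15)=(430*31+15)%997=384 -> [384]
  root = 384 != target 45
Candidate B: set leaf[2] = 23 -> leaves = [67, 87, 23, 78, 4, 67, 96, 91]
  L0: [67, 87, 23, 78, 4, 67, 96, 91]
  L1: h(67,87)=(67*31+87)%997=170 h(23,78)=(23*31+78)%997=791 h(4,67)=(4*31+67)%997=191 h(96,91)=(96*31+91)%997=76 -> [170, 791, 191, 76]
  L2: h(170,791)=(170*31+791)%997=79 h(191,76)=(191*31+76)%997=15 -> [79, 15]
  L3: h(79,15)=(79*31+15)%997=470 -> [470]
  root = 470 != target 45
Candidate C: set leaf[7] = 48 -> leaves = [67, 87, 89, 78, 4, 67, 96, 48]
  L0: [67, 87, 89, 78, 4, 67, 96, 48]
  L1: h(67,87)=(67*31+87)%997=170 h(89,78)=(89*31+78)%997=843 h(4,67)=(4*31+67)%997=191 h(96,48)=(96*31+48)%997=33 -> [170, 843, 191, 33]
  L2: h(170,843)=(170*31+843)%997=131 h(191,33)=(191*31+33)%997=969 -> [131, 969]
  L3: h(131,969)=(131*31+969)%997=45 -> [45]
  root = 45 == target 45  ** MATCH **
Candidate D: set leaf[0] = 12 -> leaves = [12, 87, 89, 78, 4, 67, 96, 91]
  L0: [12, 87, 89, 78, 4, 67, 96, 91]
  L1: h(12,87)=(12*31+87)%997=459 h(89,78)=(89*31+78)%997=843 h(4,67)=(4*31+67)%997=191 h(96,91)=(96*31+91)%997=76 -> [459, 843, 191, 76]
  L2: h(459,843)=(459*31+843)%997=117 h(191,76)=(191*31+76)%997=15 -> [117, 15]
  L3: h(117,15)=(117*31+15)%997=651 -> [651]
  root = 651 != target 45
Candidate C produces the target root.

Answer: C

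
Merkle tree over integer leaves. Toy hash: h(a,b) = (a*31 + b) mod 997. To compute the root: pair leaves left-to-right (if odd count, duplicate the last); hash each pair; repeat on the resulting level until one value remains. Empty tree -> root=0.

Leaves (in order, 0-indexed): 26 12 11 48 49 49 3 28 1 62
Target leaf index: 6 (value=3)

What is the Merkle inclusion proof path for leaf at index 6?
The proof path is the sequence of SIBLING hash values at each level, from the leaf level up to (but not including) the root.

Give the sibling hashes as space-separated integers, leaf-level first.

Answer: 28 571 822 517

Derivation:
L0 (leaves): [26, 12, 11, 48, 49, 49, 3, 28, 1, 62], target index=6
L1: h(26,12)=(26*31+12)%997=818 [pair 0] h(11,48)=(11*31+48)%997=389 [pair 1] h(49,49)=(49*31+49)%997=571 [pair 2] h(3,28)=(3*31+28)%997=121 [pair 3] h(1,62)=(1*31+62)%997=93 [pair 4] -> [818, 389, 571, 121, 93]
  Sibling for proof at L0: 28
L2: h(818,389)=(818*31+389)%997=822 [pair 0] h(571,121)=(571*31+121)%997=873 [pair 1] h(93,93)=(93*31+93)%997=982 [pair 2] -> [822, 873, 982]
  Sibling for proof at L1: 571
L3: h(822,873)=(822*31+873)%997=433 [pair 0] h(982,982)=(982*31+982)%997=517 [pair 1] -> [433, 517]
  Sibling for proof at L2: 822
L4: h(433,517)=(433*31+517)%997=979 [pair 0] -> [979]
  Sibling for proof at L3: 517
Root: 979
Proof path (sibling hashes from leaf to root): [28, 571, 822, 517]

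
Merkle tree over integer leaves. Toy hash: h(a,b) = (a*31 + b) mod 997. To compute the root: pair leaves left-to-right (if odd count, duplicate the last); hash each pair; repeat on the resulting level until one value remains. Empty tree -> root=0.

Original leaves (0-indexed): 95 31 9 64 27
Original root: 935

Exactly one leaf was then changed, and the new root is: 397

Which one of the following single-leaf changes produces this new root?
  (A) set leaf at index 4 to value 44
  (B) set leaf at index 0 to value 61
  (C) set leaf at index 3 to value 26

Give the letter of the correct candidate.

Answer: A

Derivation:
Original leaves: [95, 31, 9, 64, 27]
Target new root: 397
Try each candidate change and compute the resulting root:
Candidate A: set leaf[4] = 44 -> leaves = [95, 31, 9, 64, 44]
  L0: [95, 31, 9, 64, 44]
  L1: h(95,31)=(95*31+31)%997=982 h(9,64)=(9*31+64)%997=343 h(44,44)=(44*31+44)%997=411 -> [982, 343, 411]
  L2: h(982,343)=(982*31+343)%997=875 h(411,411)=(411*31+411)%997=191 -> [875, 191]
  L3: h(875,191)=(875*31+191)%997=397 -> [397]
  root = 397 == target 397  ** MATCH **
Candidate B: set leaf[0] = 61 -> leaves = [61, 31, 9, 64, 27]
  L0: [61, 31, 9, 64, 27]
  L1: h(61,31)=(61*31+31)%997=925 h(9,64)=(9*31+64)%997=343 h(27,27)=(27*31+27)%997=864 -> [925, 343, 864]
  L2: h(925,343)=(925*31+343)%997=105 h(864,864)=(864*31+864)%997=729 -> [105, 729]
  L3: h(105,729)=(105*31+729)%997=993 -> [993]
  root = 993 != target 397
Candidate C: set leaf[3] = 26 -> leaves = [95, 31, 9, 26, 27]
  L0: [95, 31, 9, 26, 27]
  L1: h(95,31)=(95*31+31)%997=982 h(9,26)=(9*31+26)%997=305 h(27,27)=(27*31+27)%997=864 -> [982, 305, 864]
  L2: h(982,305)=(982*31+305)%997=837 h(864,864)=(864*31+864)%997=729 -> [837, 729]
  L3: h(837,729)=(837*31+729)%997=754 -> [754]
  root = 754 != target 397
Candidate A produces the target root.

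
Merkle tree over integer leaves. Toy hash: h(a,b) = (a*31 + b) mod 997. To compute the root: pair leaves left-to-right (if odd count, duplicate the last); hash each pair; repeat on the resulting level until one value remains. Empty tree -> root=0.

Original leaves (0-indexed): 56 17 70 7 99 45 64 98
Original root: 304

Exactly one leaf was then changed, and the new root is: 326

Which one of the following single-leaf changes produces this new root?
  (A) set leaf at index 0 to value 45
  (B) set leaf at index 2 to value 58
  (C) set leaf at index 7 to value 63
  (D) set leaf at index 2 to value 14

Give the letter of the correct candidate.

Answer: D

Derivation:
Original leaves: [56, 17, 70, 7, 99, 45, 64, 98]
Target new root: 326
Try each candidate change and compute the resulting root:
Candidate A: set leaf[0] = 45 -> leaves = [45, 17, 70, 7, 99, 45, 64, 98]
  L0: [45, 17, 70, 7, 99, 45, 64, 98]
  L1: h(45,17)=(45*31+17)%997=415 h(70,7)=(70*31+7)%997=183 h(99,45)=(99*31+45)%997=123 h(64,98)=(64*31+98)%997=88 -> [415, 183, 123, 88]
  L2: h(415,183)=(415*31+183)%997=87 h(123,88)=(123*31+88)%997=910 -> [87, 910]
  L3: h(87,910)=(87*31+910)%997=616 -> [616]
  root = 616 != target 326
Candidate B: set leaf[2] = 58 -> leaves = [56, 17, 58, 7, 99, 45, 64, 98]
  L0: [56, 17, 58, 7, 99, 45, 64, 98]
  L1: h(56,17)=(56*31+17)%997=756 h(58,7)=(58*31+7)%997=808 h(99,45)=(99*31+45)%997=123 h(64,98)=(64*31+98)%997=88 -> [756, 808, 123, 88]
  L2: h(756,808)=(756*31+808)%997=316 h(123,88)=(123*31+88)%997=910 -> [316, 910]
  L3: h(316,910)=(316*31+910)%997=736 -> [736]
  root = 736 != target 326
Candidate C: set leaf[7] = 63 -> leaves = [56, 17, 70, 7, 99, 45, 64, 63]
  L0: [56, 17, 70, 7, 99, 45, 64, 63]
  L1: h(56,17)=(56*31+17)%997=756 h(70,7)=(70*31+7)%997=183 h(99,45)=(99*31+45)%997=123 h(64,63)=(64*31+63)%997=53 -> [756, 183, 123, 53]
  L2: h(756,183)=(756*31+183)%997=688 h(123,53)=(123*31+53)%997=875 -> [688, 875]
  L3: h(688,875)=(688*31+875)%997=269 -> [269]
  root = 269 != target 326
Candidate D: set leaf[2] = 14 -> leaves = [56, 17, 14, 7, 99, 45, 64, 98]
  L0: [56, 17, 14, 7, 99, 45, 64, 98]
  L1: h(56,17)=(56*31+17)%997=756 h(14,7)=(14*31+7)%997=441 h(99,45)=(99*31+45)%997=123 h(64,98)=(64*31+98)%997=88 -> [756, 441, 123, 88]
  L2: h(756,441)=(756*31+441)%997=946 h(123,88)=(123*31+88)%997=910 -> [946, 910]
  L3: h(946,910)=(946*31+910)%997=326 -> [326]
  root = 326 == target 326  ** MATCH **
Candidate D produces the target root.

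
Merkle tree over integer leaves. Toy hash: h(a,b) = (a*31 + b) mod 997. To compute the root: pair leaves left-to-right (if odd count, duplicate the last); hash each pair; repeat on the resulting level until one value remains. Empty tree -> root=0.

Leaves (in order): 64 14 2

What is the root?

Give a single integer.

Answer: 188

Derivation:
L0: [64, 14, 2]
L1: h(64,14)=(64*31+14)%997=4 h(2,2)=(2*31+2)%997=64 -> [4, 64]
L2: h(4,64)=(4*31+64)%997=188 -> [188]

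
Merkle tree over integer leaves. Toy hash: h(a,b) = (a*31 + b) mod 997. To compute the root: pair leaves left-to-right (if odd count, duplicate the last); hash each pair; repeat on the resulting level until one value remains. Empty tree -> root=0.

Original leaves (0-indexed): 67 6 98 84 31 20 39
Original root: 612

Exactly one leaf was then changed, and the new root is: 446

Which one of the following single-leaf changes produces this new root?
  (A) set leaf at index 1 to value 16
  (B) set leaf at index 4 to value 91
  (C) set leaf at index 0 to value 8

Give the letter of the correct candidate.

Answer: B

Derivation:
Original leaves: [67, 6, 98, 84, 31, 20, 39]
Target new root: 446
Try each candidate change and compute the resulting root:
Candidate A: set leaf[1] = 16 -> leaves = [67, 16, 98, 84, 31, 20, 39]
  L0: [67, 16, 98, 84, 31, 20, 39]
  L1: h(67,16)=(67*31+16)%997=99 h(98,84)=(98*31+84)%997=131 h(31,20)=(31*31+20)%997=981 h(39,39)=(39*31+39)%997=251 -> [99, 131, 981, 251]
  L2: h(99,131)=(99*31+131)%997=209 h(981,251)=(981*31+251)%997=752 -> [209, 752]
  L3: h(209,752)=(209*31+752)%997=252 -> [252]
  root = 252 != target 446
Candidate B: set leaf[4] = 91 -> leaves = [67, 6, 98, 84, 91, 20, 39]
  L0: [67, 6, 98, 84, 91, 20, 39]
  L1: h(67,6)=(67*31+6)%997=89 h(98,84)=(98*31+84)%997=131 h(91,20)=(91*31+20)%997=847 h(39,39)=(39*31+39)%997=251 -> [89, 131, 847, 251]
  L2: h(89,131)=(89*31+131)%997=896 h(847,251)=(847*31+251)%997=586 -> [896, 586]
  L3: h(896,586)=(896*31+586)%997=446 -> [446]
  root = 446 == target 446  ** MATCH **
Candidate C: set leaf[0] = 8 -> leaves = [8, 6, 98, 84, 31, 20, 39]
  L0: [8, 6, 98, 84, 31, 20, 39]
  L1: h(8,6)=(8*31+6)%997=254 h(98,84)=(98*31+84)%997=131 h(31,20)=(31*31+20)%997=981 h(39,39)=(39*31+39)%997=251 -> [254, 131, 981, 251]
  L2: h(254,131)=(254*31+131)%997=29 h(981,251)=(981*31+251)%997=752 -> [29, 752]
  L3: h(29,752)=(29*31+752)%997=654 -> [654]
  root = 654 != target 446
Candidate B produces the target root.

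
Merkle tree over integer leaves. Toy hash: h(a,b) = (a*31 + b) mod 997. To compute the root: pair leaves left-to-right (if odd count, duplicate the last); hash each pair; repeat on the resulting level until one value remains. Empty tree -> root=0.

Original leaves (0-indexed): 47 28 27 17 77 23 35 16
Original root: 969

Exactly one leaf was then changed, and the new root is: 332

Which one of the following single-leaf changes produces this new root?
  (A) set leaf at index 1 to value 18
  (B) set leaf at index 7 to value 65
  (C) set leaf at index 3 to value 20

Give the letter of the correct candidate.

Original leaves: [47, 28, 27, 17, 77, 23, 35, 16]
Target new root: 332
Try each candidate change and compute the resulting root:
Candidate A: set leaf[1] = 18 -> leaves = [47, 18, 27, 17, 77, 23, 35, 16]
  L0: [47, 18, 27, 17, 77, 23, 35, 16]
  L1: h(47,18)=(47*31+18)%997=478 h(27,17)=(27*31+17)%997=854 h(77,23)=(77*31+23)%997=416 h(35,16)=(35*31+16)%997=104 -> [478, 854, 416, 104]
  L2: h(478,854)=(478*31+854)%997=717 h(416,104)=(416*31+104)%997=39 -> [717, 39]
  L3: h(717,39)=(717*31+39)%997=332 -> [332]
  root = 332 == target 332  ** MATCH **
Candidate B: set leaf[7] = 65 -> leaves = [47, 28, 27, 17, 77, 23, 35, 65]
  L0: [47, 28, 27, 17, 77, 23, 35, 65]
  L1: h(47,28)=(47*31+28)%997=488 h(27,17)=(27*31+17)%997=854 h(77,23)=(77*31+23)%997=416 h(35,65)=(35*31+65)%997=153 -> [488, 854, 416, 153]
  L2: h(488,854)=(488*31+854)%997=30 h(416,153)=(416*31+153)%997=88 -> [30, 88]
  L3: h(30,88)=(30*31+88)%997=21 -> [21]
  root = 21 != target 332
Candidate C: set leaf[3] = 20 -> leaves = [47, 28, 27, 20, 77, 23, 35, 16]
  L0: [47, 28, 27, 20, 77, 23, 35, 16]
  L1: h(47,28)=(47*31+28)%997=488 h(27,20)=(27*31+20)%997=857 h(77,23)=(77*31+23)%997=416 h(35,16)=(35*31+16)%997=104 -> [488, 857, 416, 104]
  L2: h(488,857)=(488*31+857)%997=33 h(416,104)=(416*31+104)%997=39 -> [33, 39]
  L3: h(33,39)=(33*31+39)%997=65 -> [65]
  root = 65 != target 332
Candidate A produces the target root.

Answer: A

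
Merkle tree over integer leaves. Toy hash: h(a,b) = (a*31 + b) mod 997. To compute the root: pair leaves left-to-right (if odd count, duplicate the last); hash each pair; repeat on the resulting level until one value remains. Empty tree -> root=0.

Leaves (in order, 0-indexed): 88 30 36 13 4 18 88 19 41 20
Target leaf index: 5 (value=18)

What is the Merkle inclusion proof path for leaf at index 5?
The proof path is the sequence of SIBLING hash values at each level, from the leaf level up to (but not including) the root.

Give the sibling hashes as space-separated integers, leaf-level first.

Answer: 4 753 885 959

Derivation:
L0 (leaves): [88, 30, 36, 13, 4, 18, 88, 19, 41, 20], target index=5
L1: h(88,30)=(88*31+30)%997=764 [pair 0] h(36,13)=(36*31+13)%997=132 [pair 1] h(4,18)=(4*31+18)%997=142 [pair 2] h(88,19)=(88*31+19)%997=753 [pair 3] h(41,20)=(41*31+20)%997=294 [pair 4] -> [764, 132, 142, 753, 294]
  Sibling for proof at L0: 4
L2: h(764,132)=(764*31+132)%997=885 [pair 0] h(142,753)=(142*31+753)%997=170 [pair 1] h(294,294)=(294*31+294)%997=435 [pair 2] -> [885, 170, 435]
  Sibling for proof at L1: 753
L3: h(885,170)=(885*31+170)%997=686 [pair 0] h(435,435)=(435*31+435)%997=959 [pair 1] -> [686, 959]
  Sibling for proof at L2: 885
L4: h(686,959)=(686*31+959)%997=291 [pair 0] -> [291]
  Sibling for proof at L3: 959
Root: 291
Proof path (sibling hashes from leaf to root): [4, 753, 885, 959]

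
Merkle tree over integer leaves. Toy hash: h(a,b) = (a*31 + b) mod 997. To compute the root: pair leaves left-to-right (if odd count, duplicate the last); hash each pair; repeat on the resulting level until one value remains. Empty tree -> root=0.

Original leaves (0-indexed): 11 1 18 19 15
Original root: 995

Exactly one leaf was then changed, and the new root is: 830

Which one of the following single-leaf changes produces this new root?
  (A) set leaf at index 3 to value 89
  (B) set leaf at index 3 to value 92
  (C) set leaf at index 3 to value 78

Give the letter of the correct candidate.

Answer: C

Derivation:
Original leaves: [11, 1, 18, 19, 15]
Target new root: 830
Try each candidate change and compute the resulting root:
Candidate A: set leaf[3] = 89 -> leaves = [11, 1, 18, 89, 15]
  L0: [11, 1, 18, 89, 15]
  L1: h(11,1)=(11*31+1)%997=342 h(18,89)=(18*31+89)%997=647 h(15,15)=(15*31+15)%997=480 -> [342, 647, 480]
  L2: h(342,647)=(342*31+647)%997=282 h(480,480)=(480*31+480)%997=405 -> [282, 405]
  L3: h(282,405)=(282*31+405)%997=174 -> [174]
  root = 174 != target 830
Candidate B: set leaf[3] = 92 -> leaves = [11, 1, 18, 92, 15]
  L0: [11, 1, 18, 92, 15]
  L1: h(11,1)=(11*31+1)%997=342 h(18,92)=(18*31+92)%997=650 h(15,15)=(15*31+15)%997=480 -> [342, 650, 480]
  L2: h(342,650)=(342*31+650)%997=285 h(480,480)=(480*31+480)%997=405 -> [285, 405]
  L3: h(285,405)=(285*31+405)%997=267 -> [267]
  root = 267 != target 830
Candidate C: set leaf[3] = 78 -> leaves = [11, 1, 18, 78, 15]
  L0: [11, 1, 18, 78, 15]
  L1: h(11,1)=(11*31+1)%997=342 h(18,78)=(18*31+78)%997=636 h(15,15)=(15*31+15)%997=480 -> [342, 636, 480]
  L2: h(342,636)=(342*31+636)%997=271 h(480,480)=(480*31+480)%997=405 -> [271, 405]
  L3: h(271,405)=(271*31+405)%997=830 -> [830]
  root = 830 == target 830  ** MATCH **
Candidate C produces the target root.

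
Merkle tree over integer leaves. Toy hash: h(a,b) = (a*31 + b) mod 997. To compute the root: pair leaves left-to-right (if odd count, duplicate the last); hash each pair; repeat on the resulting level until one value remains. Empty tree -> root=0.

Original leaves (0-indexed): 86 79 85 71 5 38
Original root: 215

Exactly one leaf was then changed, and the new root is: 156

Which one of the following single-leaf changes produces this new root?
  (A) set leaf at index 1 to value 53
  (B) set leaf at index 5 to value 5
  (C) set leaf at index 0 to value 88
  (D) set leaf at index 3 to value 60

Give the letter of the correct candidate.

Answer: B

Derivation:
Original leaves: [86, 79, 85, 71, 5, 38]
Target new root: 156
Try each candidate change and compute the resulting root:
Candidate A: set leaf[1] = 53 -> leaves = [86, 53, 85, 71, 5, 38]
  L0: [86, 53, 85, 71, 5, 38]
  L1: h(86,53)=(86*31+53)%997=725 h(85,71)=(85*31+71)%997=712 h(5,38)=(5*31+38)%997=193 -> [725, 712, 193]
  L2: h(725,712)=(725*31+712)%997=256 h(193,193)=(193*31+193)%997=194 -> [256, 194]
  L3: h(256,194)=(256*31+194)%997=154 -> [154]
  root = 154 != target 156
Candidate B: set leaf[5] = 5 -> leaves = [86, 79, 85, 71, 5, 5]
  L0: [86, 79, 85, 71, 5, 5]
  L1: h(86,79)=(86*31+79)%997=751 h(85,71)=(85*31+71)%997=712 h(5,5)=(5*31+5)%997=160 -> [751, 712, 160]
  L2: h(751,712)=(751*31+712)%997=65 h(160,160)=(160*31+160)%997=135 -> [65, 135]
  L3: h(65,135)=(65*31+135)%997=156 -> [156]
  root = 156 == target 156  ** MATCH **
Candidate C: set leaf[0] = 88 -> leaves = [88, 79, 85, 71, 5, 38]
  L0: [88, 79, 85, 71, 5, 38]
  L1: h(88,79)=(88*31+79)%997=813 h(85,71)=(85*31+71)%997=712 h(5,38)=(5*31+38)%997=193 -> [813, 712, 193]
  L2: h(813,712)=(813*31+712)%997=990 h(193,193)=(193*31+193)%997=194 -> [990, 194]
  L3: h(990,194)=(990*31+194)%997=974 -> [974]
  root = 974 != target 156
Candidate D: set leaf[3] = 60 -> leaves = [86, 79, 85, 60, 5, 38]
  L0: [86, 79, 85, 60, 5, 38]
  L1: h(86,79)=(86*31+79)%997=751 h(85,60)=(85*31+60)%997=701 h(5,38)=(5*31+38)%997=193 -> [751, 701, 193]
  L2: h(751,701)=(751*31+701)%997=54 h(193,193)=(193*31+193)%997=194 -> [54, 194]
  L3: h(54,194)=(54*31+194)%997=871 -> [871]
  root = 871 != target 156
Candidate B produces the target root.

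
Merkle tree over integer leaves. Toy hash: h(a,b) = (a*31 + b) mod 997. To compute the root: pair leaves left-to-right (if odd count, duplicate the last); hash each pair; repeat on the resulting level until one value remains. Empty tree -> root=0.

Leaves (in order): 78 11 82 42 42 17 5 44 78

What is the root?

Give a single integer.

L0: [78, 11, 82, 42, 42, 17, 5, 44, 78]
L1: h(78,11)=(78*31+11)%997=435 h(82,42)=(82*31+42)%997=590 h(42,17)=(42*31+17)%997=322 h(5,44)=(5*31+44)%997=199 h(78,78)=(78*31+78)%997=502 -> [435, 590, 322, 199, 502]
L2: h(435,590)=(435*31+590)%997=117 h(322,199)=(322*31+199)%997=211 h(502,502)=(502*31+502)%997=112 -> [117, 211, 112]
L3: h(117,211)=(117*31+211)%997=847 h(112,112)=(112*31+112)%997=593 -> [847, 593]
L4: h(847,593)=(847*31+593)%997=928 -> [928]

Answer: 928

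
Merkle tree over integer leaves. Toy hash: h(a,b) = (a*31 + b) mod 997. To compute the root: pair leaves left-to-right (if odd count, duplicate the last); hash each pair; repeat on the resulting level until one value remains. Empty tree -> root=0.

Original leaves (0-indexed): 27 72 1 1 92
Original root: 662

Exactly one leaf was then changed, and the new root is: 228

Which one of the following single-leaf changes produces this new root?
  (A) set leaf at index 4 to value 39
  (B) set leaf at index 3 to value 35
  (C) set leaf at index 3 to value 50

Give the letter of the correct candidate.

Answer: A

Derivation:
Original leaves: [27, 72, 1, 1, 92]
Target new root: 228
Try each candidate change and compute the resulting root:
Candidate A: set leaf[4] = 39 -> leaves = [27, 72, 1, 1, 39]
  L0: [27, 72, 1, 1, 39]
  L1: h(27,72)=(27*31+72)%997=909 h(1,1)=(1*31+1)%997=32 h(39,39)=(39*31+39)%997=251 -> [909, 32, 251]
  L2: h(909,32)=(909*31+32)%997=295 h(251,251)=(251*31+251)%997=56 -> [295, 56]
  L3: h(295,56)=(295*31+56)%997=228 -> [228]
  root = 228 == target 228  ** MATCH **
Candidate B: set leaf[3] = 35 -> leaves = [27, 72, 1, 35, 92]
  L0: [27, 72, 1, 35, 92]
  L1: h(27,72)=(27*31+72)%997=909 h(1,35)=(1*31+35)%997=66 h(92,92)=(92*31+92)%997=950 -> [909, 66, 950]
  L2: h(909,66)=(909*31+66)%997=329 h(950,950)=(950*31+950)%997=490 -> [329, 490]
  L3: h(329,490)=(329*31+490)%997=719 -> [719]
  root = 719 != target 228
Candidate C: set leaf[3] = 50 -> leaves = [27, 72, 1, 50, 92]
  L0: [27, 72, 1, 50, 92]
  L1: h(27,72)=(27*31+72)%997=909 h(1,50)=(1*31+50)%997=81 h(92,92)=(92*31+92)%997=950 -> [909, 81, 950]
  L2: h(909,81)=(909*31+81)%997=344 h(950,950)=(950*31+950)%997=490 -> [344, 490]
  L3: h(344,490)=(344*31+490)%997=187 -> [187]
  root = 187 != target 228
Candidate A produces the target root.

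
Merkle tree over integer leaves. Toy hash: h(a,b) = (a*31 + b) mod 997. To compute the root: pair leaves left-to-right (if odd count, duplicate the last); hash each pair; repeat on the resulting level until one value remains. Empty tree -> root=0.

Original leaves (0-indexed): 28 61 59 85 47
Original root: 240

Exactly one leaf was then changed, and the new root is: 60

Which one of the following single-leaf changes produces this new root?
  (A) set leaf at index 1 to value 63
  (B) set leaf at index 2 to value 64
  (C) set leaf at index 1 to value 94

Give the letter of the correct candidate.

Answer: B

Derivation:
Original leaves: [28, 61, 59, 85, 47]
Target new root: 60
Try each candidate change and compute the resulting root:
Candidate A: set leaf[1] = 63 -> leaves = [28, 63, 59, 85, 47]
  L0: [28, 63, 59, 85, 47]
  L1: h(28,63)=(28*31+63)%997=931 h(59,85)=(59*31+85)%997=917 h(47,47)=(47*31+47)%997=507 -> [931, 917, 507]
  L2: h(931,917)=(931*31+917)%997=865 h(507,507)=(507*31+507)%997=272 -> [865, 272]
  L3: h(865,272)=(865*31+272)%997=168 -> [168]
  root = 168 != target 60
Candidate B: set leaf[2] = 64 -> leaves = [28, 61, 64, 85, 47]
  L0: [28, 61, 64, 85, 47]
  L1: h(28,61)=(28*31+61)%997=929 h(64,85)=(64*31+85)%997=75 h(47,47)=(47*31+47)%997=507 -> [929, 75, 507]
  L2: h(929,75)=(929*31+75)%997=958 h(507,507)=(507*31+507)%997=272 -> [958, 272]
  L3: h(958,272)=(958*31+272)%997=60 -> [60]
  root = 60 == target 60  ** MATCH **
Candidate C: set leaf[1] = 94 -> leaves = [28, 94, 59, 85, 47]
  L0: [28, 94, 59, 85, 47]
  L1: h(28,94)=(28*31+94)%997=962 h(59,85)=(59*31+85)%997=917 h(47,47)=(47*31+47)%997=507 -> [962, 917, 507]
  L2: h(962,917)=(962*31+917)%997=829 h(507,507)=(507*31+507)%997=272 -> [829, 272]
  L3: h(829,272)=(829*31+272)%997=49 -> [49]
  root = 49 != target 60
Candidate B produces the target root.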